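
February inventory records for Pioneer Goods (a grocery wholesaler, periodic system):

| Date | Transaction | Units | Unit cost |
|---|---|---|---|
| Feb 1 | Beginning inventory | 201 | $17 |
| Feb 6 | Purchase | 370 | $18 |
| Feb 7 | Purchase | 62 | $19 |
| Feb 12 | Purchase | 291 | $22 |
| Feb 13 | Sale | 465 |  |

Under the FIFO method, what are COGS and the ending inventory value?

Feb 13, 465 sold [FIFO — oldest first]: 201 @ $17 + 264 @ $18 = $8,169
Ending inventory: 106 @ $18 + 62 @ $19 + 291 @ $22 = $9,488

COGS = $8,169; ending inventory = $9,488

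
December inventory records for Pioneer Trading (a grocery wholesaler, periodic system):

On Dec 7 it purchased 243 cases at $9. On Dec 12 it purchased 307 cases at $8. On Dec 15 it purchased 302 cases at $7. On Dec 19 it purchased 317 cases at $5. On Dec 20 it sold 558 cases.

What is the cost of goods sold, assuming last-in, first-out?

COGS = $3,272

Dec 20, 558 sold [LIFO — newest first]: 317 @ $5 + 241 @ $7 = $3,272
Ending inventory: 243 @ $9 + 307 @ $8 + 61 @ $7 = $5,070
Check: goods available $8,342 = COGS $3,272 + ending $5,070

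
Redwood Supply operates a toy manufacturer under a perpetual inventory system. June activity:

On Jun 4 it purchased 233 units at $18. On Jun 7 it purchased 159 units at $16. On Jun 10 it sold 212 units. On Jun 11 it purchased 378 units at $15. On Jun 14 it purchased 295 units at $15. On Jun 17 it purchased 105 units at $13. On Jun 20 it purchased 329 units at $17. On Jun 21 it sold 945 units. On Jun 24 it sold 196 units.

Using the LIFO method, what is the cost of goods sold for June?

COGS = $21,163

Jun 10, 212 sold [LIFO — newest first]: 159 @ $16 + 53 @ $18 = $3,498
Jun 21, 945 sold [LIFO — newest first]: 329 @ $17 + 105 @ $13 + 295 @ $15 + 216 @ $15 = $14,623
Jun 24, 196 sold [LIFO — newest first]: 162 @ $15 + 34 @ $18 = $3,042
Total COGS = $3,498 + $14,623 + $3,042 = $21,163
Ending inventory: 146 @ $18 = $2,628
Check: goods available $23,791 = COGS $21,163 + ending $2,628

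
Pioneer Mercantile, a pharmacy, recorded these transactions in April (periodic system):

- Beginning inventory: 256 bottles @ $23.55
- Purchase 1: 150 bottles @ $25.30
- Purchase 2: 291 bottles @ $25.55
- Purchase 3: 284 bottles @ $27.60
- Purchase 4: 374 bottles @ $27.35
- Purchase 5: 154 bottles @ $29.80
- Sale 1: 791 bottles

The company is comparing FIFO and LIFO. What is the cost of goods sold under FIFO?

COGS = $19,853.25

FIFO COGS: 256 @ $23.55 + 150 @ $25.30 + 291 @ $25.55 + 94 @ $27.60 = $19,853.25
LIFO COGS: 154 @ $29.80 + 374 @ $27.35 + 263 @ $27.60 = $22,076.90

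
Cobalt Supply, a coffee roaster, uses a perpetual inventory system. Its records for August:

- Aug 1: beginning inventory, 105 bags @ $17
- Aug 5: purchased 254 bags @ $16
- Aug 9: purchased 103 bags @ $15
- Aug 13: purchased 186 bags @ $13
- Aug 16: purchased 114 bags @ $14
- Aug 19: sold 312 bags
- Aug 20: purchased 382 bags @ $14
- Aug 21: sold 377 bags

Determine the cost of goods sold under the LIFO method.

COGS = $9,472

Aug 19, 312 sold [LIFO — newest first]: 114 @ $14 + 186 @ $13 + 12 @ $15 = $4,194
Aug 21, 377 sold [LIFO — newest first]: 377 @ $14 = $5,278
Total COGS = $4,194 + $5,278 = $9,472
Ending inventory: 105 @ $17 + 254 @ $16 + 91 @ $15 + 5 @ $14 = $7,284
Check: goods available $16,756 = COGS $9,472 + ending $7,284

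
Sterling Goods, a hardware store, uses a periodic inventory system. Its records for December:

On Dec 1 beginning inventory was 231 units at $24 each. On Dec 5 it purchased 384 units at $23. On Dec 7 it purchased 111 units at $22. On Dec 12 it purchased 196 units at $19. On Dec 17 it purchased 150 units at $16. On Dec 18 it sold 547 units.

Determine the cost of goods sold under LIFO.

Dec 18, 547 sold [LIFO — newest first]: 150 @ $16 + 196 @ $19 + 111 @ $22 + 90 @ $23 = $10,636
Ending inventory: 231 @ $24 + 294 @ $23 = $12,306

COGS = $10,636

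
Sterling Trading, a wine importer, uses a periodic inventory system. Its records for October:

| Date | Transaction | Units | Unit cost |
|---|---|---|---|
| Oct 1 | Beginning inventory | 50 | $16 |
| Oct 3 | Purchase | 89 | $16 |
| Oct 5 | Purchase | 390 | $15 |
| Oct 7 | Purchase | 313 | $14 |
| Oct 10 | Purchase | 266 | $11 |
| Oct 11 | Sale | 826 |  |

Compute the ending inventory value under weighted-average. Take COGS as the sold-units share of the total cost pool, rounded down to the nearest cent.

Oct 11, sell 826: 826/1108 × $15,382.00 → $11,467.08
Ending inventory (cost pool remaining) = $3,914.92

Ending inventory = $3,914.92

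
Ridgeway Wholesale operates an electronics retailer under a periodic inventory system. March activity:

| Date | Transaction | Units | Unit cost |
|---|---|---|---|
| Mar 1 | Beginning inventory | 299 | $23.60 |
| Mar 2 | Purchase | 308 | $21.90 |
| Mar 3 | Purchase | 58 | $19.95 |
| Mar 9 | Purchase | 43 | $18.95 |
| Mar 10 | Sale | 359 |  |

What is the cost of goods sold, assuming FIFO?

COGS = $8,370.40

Mar 10, 359 sold [FIFO — oldest first]: 299 @ $23.60 + 60 @ $21.90 = $8,370.40
Ending inventory: 248 @ $21.90 + 58 @ $19.95 + 43 @ $18.95 = $7,403.15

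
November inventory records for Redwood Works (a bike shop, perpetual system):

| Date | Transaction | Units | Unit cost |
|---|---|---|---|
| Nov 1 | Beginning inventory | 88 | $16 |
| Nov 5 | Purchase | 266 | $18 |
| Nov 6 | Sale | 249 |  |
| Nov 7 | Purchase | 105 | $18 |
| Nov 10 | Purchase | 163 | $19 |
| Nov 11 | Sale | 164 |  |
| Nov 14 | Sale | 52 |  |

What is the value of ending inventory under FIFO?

Nov 6, 249 sold [FIFO — oldest first]: 88 @ $16 + 161 @ $18 = $4,306
Nov 11, 164 sold [FIFO — oldest first]: 105 @ $18 + 59 @ $18 = $2,952
Nov 14, 52 sold [FIFO — oldest first]: 46 @ $18 + 6 @ $19 = $942
Total COGS = $4,306 + $2,952 + $942 = $8,200
Ending inventory: 157 @ $19 = $2,983
Check: goods available $11,183 = COGS $8,200 + ending $2,983

Ending inventory = $2,983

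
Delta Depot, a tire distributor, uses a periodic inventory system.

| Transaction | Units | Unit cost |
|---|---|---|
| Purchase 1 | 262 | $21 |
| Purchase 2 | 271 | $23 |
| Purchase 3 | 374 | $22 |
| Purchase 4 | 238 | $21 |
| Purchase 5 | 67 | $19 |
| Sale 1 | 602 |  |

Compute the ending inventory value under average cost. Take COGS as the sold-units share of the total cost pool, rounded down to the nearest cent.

Ending inventory = $13,203.59

Sale 1, sell 602: 602/1212 × $26,234.00 → $13,030.41
Ending inventory (cost pool remaining) = $13,203.59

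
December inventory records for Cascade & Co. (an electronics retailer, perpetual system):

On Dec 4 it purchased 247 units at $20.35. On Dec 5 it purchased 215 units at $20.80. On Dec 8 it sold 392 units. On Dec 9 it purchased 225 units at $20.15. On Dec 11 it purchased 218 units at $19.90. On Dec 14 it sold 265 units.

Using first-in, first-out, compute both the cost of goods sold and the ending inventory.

Dec 8, 392 sold [FIFO — oldest first]: 247 @ $20.35 + 145 @ $20.80 = $8,042.45
Dec 14, 265 sold [FIFO — oldest first]: 70 @ $20.80 + 195 @ $20.15 = $5,385.25
Total COGS = $8,042.45 + $5,385.25 = $13,427.70
Ending inventory: 30 @ $20.15 + 218 @ $19.90 = $4,942.70

COGS = $13,427.70; ending inventory = $4,942.70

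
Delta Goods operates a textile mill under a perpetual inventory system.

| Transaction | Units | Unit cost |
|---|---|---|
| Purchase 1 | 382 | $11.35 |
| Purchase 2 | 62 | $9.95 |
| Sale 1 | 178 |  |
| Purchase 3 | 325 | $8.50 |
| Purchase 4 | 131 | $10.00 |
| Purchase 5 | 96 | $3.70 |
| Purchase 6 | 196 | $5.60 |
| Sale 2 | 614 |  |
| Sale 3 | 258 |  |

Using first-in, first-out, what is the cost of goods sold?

COGS = $9,682.70

Sale 1 (178) [FIFO — oldest first]: 178 @ $11.35 = $2,020.30
Sale 2 (614) [FIFO — oldest first]: 204 @ $11.35 + 62 @ $9.95 + 325 @ $8.50 + 23 @ $10.00 = $5,924.80
Sale 3 (258) [FIFO — oldest first]: 108 @ $10.00 + 96 @ $3.70 + 54 @ $5.60 = $1,737.60
Total COGS = $2,020.30 + $5,924.80 + $1,737.60 = $9,682.70
Ending inventory: 142 @ $5.60 = $795.20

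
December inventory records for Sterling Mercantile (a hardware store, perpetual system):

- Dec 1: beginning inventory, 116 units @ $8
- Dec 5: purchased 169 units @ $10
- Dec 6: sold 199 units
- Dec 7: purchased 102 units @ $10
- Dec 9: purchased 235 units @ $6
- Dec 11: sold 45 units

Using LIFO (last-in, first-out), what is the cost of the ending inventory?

Dec 6, 199 sold [LIFO — newest first]: 169 @ $10 + 30 @ $8 = $1,930
Dec 11, 45 sold [LIFO — newest first]: 45 @ $6 = $270
Total COGS = $1,930 + $270 = $2,200
Ending inventory: 86 @ $8 + 102 @ $10 + 190 @ $6 = $2,848
Check: goods available $5,048 = COGS $2,200 + ending $2,848

Ending inventory = $2,848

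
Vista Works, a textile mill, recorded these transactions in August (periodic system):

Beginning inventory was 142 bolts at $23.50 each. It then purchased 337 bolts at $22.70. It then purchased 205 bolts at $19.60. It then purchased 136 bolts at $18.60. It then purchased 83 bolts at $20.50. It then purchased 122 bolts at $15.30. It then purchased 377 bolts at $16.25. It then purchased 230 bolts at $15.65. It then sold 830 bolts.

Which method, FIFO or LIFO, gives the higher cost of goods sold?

FIFO

FIFO COGS: 142 @ $23.50 + 337 @ $22.70 + 205 @ $19.60 + 136 @ $18.60 + 10 @ $20.50 = $17,739.50
LIFO COGS: 230 @ $15.65 + 377 @ $16.25 + 122 @ $15.30 + 83 @ $20.50 + 18 @ $18.60 = $13,628.65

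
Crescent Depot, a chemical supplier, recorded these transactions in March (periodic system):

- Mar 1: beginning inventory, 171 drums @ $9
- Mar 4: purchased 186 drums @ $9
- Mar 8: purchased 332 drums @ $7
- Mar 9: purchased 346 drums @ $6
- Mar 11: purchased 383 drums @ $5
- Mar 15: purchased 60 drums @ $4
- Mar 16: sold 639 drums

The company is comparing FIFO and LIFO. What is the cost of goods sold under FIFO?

FIFO COGS: 171 @ $9 + 186 @ $9 + 282 @ $7 = $5,187
LIFO COGS: 60 @ $4 + 383 @ $5 + 196 @ $6 = $3,331

COGS = $5,187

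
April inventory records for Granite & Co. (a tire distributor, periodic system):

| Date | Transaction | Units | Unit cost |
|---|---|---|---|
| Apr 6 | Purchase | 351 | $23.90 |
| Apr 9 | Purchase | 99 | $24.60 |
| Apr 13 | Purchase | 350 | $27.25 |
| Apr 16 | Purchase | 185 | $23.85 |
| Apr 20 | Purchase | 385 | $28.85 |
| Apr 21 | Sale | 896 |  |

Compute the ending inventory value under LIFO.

Apr 21, 896 sold [LIFO — newest first]: 385 @ $28.85 + 185 @ $23.85 + 326 @ $27.25 = $24,403.00
Ending inventory: 351 @ $23.90 + 99 @ $24.60 + 24 @ $27.25 = $11,478.30

Ending inventory = $11,478.30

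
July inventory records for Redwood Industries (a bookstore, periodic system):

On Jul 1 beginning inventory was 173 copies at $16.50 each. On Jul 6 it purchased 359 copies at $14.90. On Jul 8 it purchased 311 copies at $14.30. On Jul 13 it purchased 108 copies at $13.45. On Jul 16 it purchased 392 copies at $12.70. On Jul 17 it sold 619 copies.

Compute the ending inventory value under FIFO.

Jul 17, 619 sold [FIFO — oldest first]: 173 @ $16.50 + 359 @ $14.90 + 87 @ $14.30 = $9,447.70
Ending inventory: 224 @ $14.30 + 108 @ $13.45 + 392 @ $12.70 = $9,634.20

Ending inventory = $9,634.20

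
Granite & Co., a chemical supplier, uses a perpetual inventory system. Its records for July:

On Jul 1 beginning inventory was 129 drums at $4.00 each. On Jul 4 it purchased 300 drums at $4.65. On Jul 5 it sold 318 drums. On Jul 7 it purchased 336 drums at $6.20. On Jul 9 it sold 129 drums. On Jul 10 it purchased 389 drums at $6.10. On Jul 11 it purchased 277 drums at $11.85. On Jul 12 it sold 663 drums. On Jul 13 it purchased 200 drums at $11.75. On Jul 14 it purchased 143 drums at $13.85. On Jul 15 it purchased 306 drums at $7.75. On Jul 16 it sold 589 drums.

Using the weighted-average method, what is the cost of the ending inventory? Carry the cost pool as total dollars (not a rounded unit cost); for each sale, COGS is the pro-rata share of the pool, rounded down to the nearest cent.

Ending inventory = $3,592.07

After Jul 1: 129 on hand, pool $516.00 (≈ $4.0000 each)
After Jul 4: 429 on hand, pool $1,911.00 (≈ $4.4545 each)
Jul 5, sell 318: 318/429 × $1,911.00 → $1,416.54
After Jul 7: 447 on hand, pool $2,577.66 (≈ $5.7666 each)
Jul 9, sell 129: 129/447 × $2,577.66 → $743.88
After Jul 10: 707 on hand, pool $4,206.68 (≈ $5.9500 each)
After Jul 11: 984 on hand, pool $7,489.13 (≈ $7.6109 each)
Jul 12, sell 663: 663/984 × $7,489.13 → $5,046.02
After Jul 13: 521 on hand, pool $4,793.11 (≈ $9.1998 each)
After Jul 14: 664 on hand, pool $6,773.66 (≈ $10.2013 each)
After Jul 15: 970 on hand, pool $9,145.16 (≈ $9.4280 each)
Jul 16, sell 589: 589/970 × $9,145.16 → $5,553.09
Total COGS = $1,416.54 + $743.88 + $5,046.02 + $5,553.09 = $12,759.53
Ending inventory (cost pool remaining) = $3,592.07
Check: goods available $16,351.60 = COGS $12,759.53 + ending $3,592.07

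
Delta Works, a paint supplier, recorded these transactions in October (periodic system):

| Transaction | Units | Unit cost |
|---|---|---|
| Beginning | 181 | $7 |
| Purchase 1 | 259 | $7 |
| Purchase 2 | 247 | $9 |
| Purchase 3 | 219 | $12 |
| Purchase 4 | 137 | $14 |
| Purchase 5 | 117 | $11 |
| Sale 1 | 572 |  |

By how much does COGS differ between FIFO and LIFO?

FIFO COGS: 181 @ $7 + 259 @ $7 + 132 @ $9 = $4,268
LIFO COGS: 117 @ $11 + 137 @ $14 + 219 @ $12 + 99 @ $9 = $6,724
Difference = |$4,268 − $6,724| = $2,456

$2,456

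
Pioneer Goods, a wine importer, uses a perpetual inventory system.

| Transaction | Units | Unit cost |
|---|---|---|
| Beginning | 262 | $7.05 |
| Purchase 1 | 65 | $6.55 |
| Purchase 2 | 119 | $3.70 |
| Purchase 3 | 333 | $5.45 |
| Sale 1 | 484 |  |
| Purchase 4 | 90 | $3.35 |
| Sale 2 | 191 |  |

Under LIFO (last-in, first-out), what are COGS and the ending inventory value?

Sale 1 (484) [LIFO — newest first]: 333 @ $5.45 + 119 @ $3.70 + 32 @ $6.55 = $2,464.75
Sale 2 (191) [LIFO — newest first]: 90 @ $3.35 + 33 @ $6.55 + 68 @ $7.05 = $997.05
Total COGS = $2,464.75 + $997.05 = $3,461.80
Ending inventory: 194 @ $7.05 = $1,367.70
Check: goods available $4,829.50 = COGS $3,461.80 + ending $1,367.70

COGS = $3,461.80; ending inventory = $1,367.70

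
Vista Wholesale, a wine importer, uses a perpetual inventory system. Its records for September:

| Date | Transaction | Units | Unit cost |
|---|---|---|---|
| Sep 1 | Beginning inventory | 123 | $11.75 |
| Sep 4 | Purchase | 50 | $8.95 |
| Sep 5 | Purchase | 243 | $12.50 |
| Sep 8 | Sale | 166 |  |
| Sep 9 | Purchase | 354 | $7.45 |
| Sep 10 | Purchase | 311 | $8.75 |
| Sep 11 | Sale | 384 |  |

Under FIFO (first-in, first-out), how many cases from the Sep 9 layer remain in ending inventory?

Sep 8, 166 sold [FIFO — oldest first]: 123 @ $11.75 + 43 @ $8.95 = $1,830.10
Sep 11, 384 sold [FIFO — oldest first]: 7 @ $8.95 + 243 @ $12.50 + 134 @ $7.45 = $4,098.45
Total COGS = $1,830.10 + $4,098.45 = $5,928.55
Ending inventory: 220 @ $7.45 + 311 @ $8.75 = $4,360.25

220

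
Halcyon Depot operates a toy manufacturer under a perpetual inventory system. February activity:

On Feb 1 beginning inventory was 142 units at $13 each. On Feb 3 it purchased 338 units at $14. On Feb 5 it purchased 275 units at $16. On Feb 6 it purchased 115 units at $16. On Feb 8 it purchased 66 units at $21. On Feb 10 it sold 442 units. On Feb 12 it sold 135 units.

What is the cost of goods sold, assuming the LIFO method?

COGS = $9,320

Feb 10, 442 sold [LIFO — newest first]: 66 @ $21 + 115 @ $16 + 261 @ $16 = $7,402
Feb 12, 135 sold [LIFO — newest first]: 14 @ $16 + 121 @ $14 = $1,918
Total COGS = $7,402 + $1,918 = $9,320
Ending inventory: 142 @ $13 + 217 @ $14 = $4,884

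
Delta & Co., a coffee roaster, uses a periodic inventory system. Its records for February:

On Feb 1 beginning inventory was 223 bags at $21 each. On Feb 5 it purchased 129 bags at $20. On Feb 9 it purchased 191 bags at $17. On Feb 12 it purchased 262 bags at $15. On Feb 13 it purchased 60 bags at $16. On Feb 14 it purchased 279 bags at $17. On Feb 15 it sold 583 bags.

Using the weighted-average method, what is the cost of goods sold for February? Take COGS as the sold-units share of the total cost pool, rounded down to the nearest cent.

Feb 15, sell 583: 583/1144 × $20,143.00 → $10,265.18
Ending inventory (cost pool remaining) = $9,877.82
Check: goods available $20,143.00 = COGS $10,265.18 + ending $9,877.82

COGS = $10,265.18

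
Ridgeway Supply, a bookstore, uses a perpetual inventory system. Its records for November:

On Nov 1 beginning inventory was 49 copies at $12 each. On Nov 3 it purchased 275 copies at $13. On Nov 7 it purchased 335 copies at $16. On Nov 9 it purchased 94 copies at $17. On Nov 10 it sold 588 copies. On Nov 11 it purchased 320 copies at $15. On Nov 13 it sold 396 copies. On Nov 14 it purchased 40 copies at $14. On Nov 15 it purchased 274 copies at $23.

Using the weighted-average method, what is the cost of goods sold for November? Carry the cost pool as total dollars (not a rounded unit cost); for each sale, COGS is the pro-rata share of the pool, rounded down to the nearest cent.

After Nov 1: 49 on hand, pool $588.00 (≈ $12.0000 each)
After Nov 3: 324 on hand, pool $4,163.00 (≈ $12.8488 each)
After Nov 7: 659 on hand, pool $9,523.00 (≈ $14.4507 each)
After Nov 9: 753 on hand, pool $11,121.00 (≈ $14.7689 each)
Nov 10, sell 588: 588/753 × $11,121.00 → $8,684.12
After Nov 11: 485 on hand, pool $7,236.88 (≈ $14.9214 each)
Nov 13, sell 396: 396/485 × $7,236.88 → $5,908.87
After Nov 14: 129 on hand, pool $1,888.01 (≈ $14.6357 each)
After Nov 15: 403 on hand, pool $8,190.01 (≈ $20.3226 each)
Total COGS = $8,684.12 + $5,908.87 = $14,592.99
Ending inventory (cost pool remaining) = $8,190.01

COGS = $14,592.99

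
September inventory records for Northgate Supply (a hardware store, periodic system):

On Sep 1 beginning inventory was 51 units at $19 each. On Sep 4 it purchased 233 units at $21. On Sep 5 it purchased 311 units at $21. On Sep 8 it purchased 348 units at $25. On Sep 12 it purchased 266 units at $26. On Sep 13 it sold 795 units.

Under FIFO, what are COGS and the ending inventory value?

Sep 13, 795 sold [FIFO — oldest first]: 51 @ $19 + 233 @ $21 + 311 @ $21 + 200 @ $25 = $17,393
Ending inventory: 148 @ $25 + 266 @ $26 = $10,616

COGS = $17,393; ending inventory = $10,616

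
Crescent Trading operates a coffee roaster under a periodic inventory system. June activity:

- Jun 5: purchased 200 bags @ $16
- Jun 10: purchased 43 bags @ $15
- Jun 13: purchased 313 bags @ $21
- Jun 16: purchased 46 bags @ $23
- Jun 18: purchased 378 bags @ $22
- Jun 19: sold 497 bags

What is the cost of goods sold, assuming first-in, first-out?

Jun 19, 497 sold [FIFO — oldest first]: 200 @ $16 + 43 @ $15 + 254 @ $21 = $9,179
Ending inventory: 59 @ $21 + 46 @ $23 + 378 @ $22 = $10,613
Check: goods available $19,792 = COGS $9,179 + ending $10,613

COGS = $9,179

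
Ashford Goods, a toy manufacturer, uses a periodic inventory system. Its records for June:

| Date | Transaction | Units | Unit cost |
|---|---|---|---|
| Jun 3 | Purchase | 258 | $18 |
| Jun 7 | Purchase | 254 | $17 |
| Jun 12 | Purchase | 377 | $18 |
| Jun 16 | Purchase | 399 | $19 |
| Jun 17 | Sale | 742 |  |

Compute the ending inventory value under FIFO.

Ending inventory = $10,227

Jun 17, 742 sold [FIFO — oldest first]: 258 @ $18 + 254 @ $17 + 230 @ $18 = $13,102
Ending inventory: 147 @ $18 + 399 @ $19 = $10,227
Check: goods available $23,329 = COGS $13,102 + ending $10,227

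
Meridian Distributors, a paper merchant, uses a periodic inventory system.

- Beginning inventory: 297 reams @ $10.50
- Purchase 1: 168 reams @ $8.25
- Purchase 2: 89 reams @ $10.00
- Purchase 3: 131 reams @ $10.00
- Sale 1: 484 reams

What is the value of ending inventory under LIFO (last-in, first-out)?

Sale 1 (484) [LIFO — newest first]: 131 @ $10.00 + 89 @ $10.00 + 168 @ $8.25 + 96 @ $10.50 = $4,594.00
Ending inventory: 201 @ $10.50 = $2,110.50

Ending inventory = $2,110.50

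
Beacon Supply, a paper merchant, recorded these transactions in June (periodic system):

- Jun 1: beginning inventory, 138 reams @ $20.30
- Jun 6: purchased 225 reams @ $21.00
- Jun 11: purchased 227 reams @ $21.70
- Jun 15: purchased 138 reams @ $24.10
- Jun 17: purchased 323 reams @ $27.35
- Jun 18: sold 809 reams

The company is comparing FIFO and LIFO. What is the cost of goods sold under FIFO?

COGS = $17,993.45

FIFO COGS: 138 @ $20.30 + 225 @ $21.00 + 227 @ $21.70 + 138 @ $24.10 + 81 @ $27.35 = $17,993.45
LIFO COGS: 323 @ $27.35 + 138 @ $24.10 + 227 @ $21.70 + 121 @ $21.00 = $19,626.75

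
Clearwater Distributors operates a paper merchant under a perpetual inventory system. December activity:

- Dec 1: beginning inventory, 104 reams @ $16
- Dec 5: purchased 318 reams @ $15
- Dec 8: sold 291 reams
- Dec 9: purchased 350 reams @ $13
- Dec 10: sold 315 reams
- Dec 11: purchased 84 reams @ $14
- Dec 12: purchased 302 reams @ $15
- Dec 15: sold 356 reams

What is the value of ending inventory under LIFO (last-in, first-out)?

Dec 8, 291 sold [LIFO — newest first]: 291 @ $15 = $4,365
Dec 10, 315 sold [LIFO — newest first]: 315 @ $13 = $4,095
Dec 15, 356 sold [LIFO — newest first]: 302 @ $15 + 54 @ $14 = $5,286
Total COGS = $4,365 + $4,095 + $5,286 = $13,746
Ending inventory: 104 @ $16 + 27 @ $15 + 35 @ $13 + 30 @ $14 = $2,944

Ending inventory = $2,944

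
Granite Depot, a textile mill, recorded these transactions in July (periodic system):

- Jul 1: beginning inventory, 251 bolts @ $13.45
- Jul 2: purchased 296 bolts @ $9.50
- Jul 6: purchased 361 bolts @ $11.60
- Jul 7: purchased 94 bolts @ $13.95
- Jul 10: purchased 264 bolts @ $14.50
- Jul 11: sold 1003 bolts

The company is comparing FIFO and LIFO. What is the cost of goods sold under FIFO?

FIFO COGS: 251 @ $13.45 + 296 @ $9.50 + 361 @ $11.60 + 94 @ $13.95 + 1 @ $14.50 = $11,701.35
LIFO COGS: 264 @ $14.50 + 94 @ $13.95 + 361 @ $11.60 + 284 @ $9.50 = $12,024.90

COGS = $11,701.35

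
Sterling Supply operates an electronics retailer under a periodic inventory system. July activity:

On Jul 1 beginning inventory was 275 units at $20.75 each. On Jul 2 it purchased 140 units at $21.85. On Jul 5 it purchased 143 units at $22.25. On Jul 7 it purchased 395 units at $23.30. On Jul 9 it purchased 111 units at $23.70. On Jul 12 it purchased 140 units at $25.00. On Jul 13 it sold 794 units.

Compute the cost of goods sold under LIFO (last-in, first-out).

Jul 13, 794 sold [LIFO — newest first]: 140 @ $25.00 + 111 @ $23.70 + 395 @ $23.30 + 143 @ $22.25 + 5 @ $21.85 = $18,625.20
Ending inventory: 275 @ $20.75 + 135 @ $21.85 = $8,656.00

COGS = $18,625.20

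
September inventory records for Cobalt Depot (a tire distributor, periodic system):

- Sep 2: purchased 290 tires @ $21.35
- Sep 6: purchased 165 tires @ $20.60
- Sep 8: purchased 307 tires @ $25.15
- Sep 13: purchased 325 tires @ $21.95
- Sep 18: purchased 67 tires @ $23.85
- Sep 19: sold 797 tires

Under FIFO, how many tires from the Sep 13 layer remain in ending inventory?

Sep 19, 797 sold [FIFO — oldest first]: 290 @ $21.35 + 165 @ $20.60 + 307 @ $25.15 + 35 @ $21.95 = $18,079.80
Ending inventory: 290 @ $21.95 + 67 @ $23.85 = $7,963.45

290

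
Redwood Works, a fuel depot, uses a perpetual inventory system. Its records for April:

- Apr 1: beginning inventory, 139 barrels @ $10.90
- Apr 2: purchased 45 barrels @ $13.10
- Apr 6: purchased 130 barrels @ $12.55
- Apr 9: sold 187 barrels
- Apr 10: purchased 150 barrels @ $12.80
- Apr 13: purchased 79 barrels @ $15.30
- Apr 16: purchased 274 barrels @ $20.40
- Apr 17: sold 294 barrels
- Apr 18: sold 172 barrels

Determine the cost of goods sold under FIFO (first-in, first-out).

Apr 9, 187 sold [FIFO — oldest first]: 139 @ $10.90 + 45 @ $13.10 + 3 @ $12.55 = $2,142.25
Apr 17, 294 sold [FIFO — oldest first]: 127 @ $12.55 + 150 @ $12.80 + 17 @ $15.30 = $3,773.95
Apr 18, 172 sold [FIFO — oldest first]: 62 @ $15.30 + 110 @ $20.40 = $3,192.60
Total COGS = $2,142.25 + $3,773.95 + $3,192.60 = $9,108.80
Ending inventory: 164 @ $20.40 = $3,345.60
Check: goods available $12,454.40 = COGS $9,108.80 + ending $3,345.60

COGS = $9,108.80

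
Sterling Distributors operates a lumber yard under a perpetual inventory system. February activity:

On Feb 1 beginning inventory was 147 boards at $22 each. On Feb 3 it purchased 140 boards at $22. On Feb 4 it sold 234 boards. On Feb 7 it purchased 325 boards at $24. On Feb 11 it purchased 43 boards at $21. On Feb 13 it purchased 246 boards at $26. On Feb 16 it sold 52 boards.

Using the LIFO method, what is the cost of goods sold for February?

Feb 4, 234 sold [LIFO — newest first]: 140 @ $22 + 94 @ $22 = $5,148
Feb 16, 52 sold [LIFO — newest first]: 52 @ $26 = $1,352
Total COGS = $5,148 + $1,352 = $6,500
Ending inventory: 53 @ $22 + 325 @ $24 + 43 @ $21 + 194 @ $26 = $14,913
Check: goods available $21,413 = COGS $6,500 + ending $14,913

COGS = $6,500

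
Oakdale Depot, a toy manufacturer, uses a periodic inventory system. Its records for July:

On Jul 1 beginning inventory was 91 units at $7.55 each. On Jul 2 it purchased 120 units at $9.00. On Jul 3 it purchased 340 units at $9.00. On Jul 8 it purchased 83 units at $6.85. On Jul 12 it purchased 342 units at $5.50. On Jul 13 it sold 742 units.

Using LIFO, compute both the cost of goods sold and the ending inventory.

Jul 13, 742 sold [LIFO — newest first]: 342 @ $5.50 + 83 @ $6.85 + 317 @ $9.00 = $5,302.55
Ending inventory: 91 @ $7.55 + 120 @ $9.00 + 23 @ $9.00 = $1,974.05

COGS = $5,302.55; ending inventory = $1,974.05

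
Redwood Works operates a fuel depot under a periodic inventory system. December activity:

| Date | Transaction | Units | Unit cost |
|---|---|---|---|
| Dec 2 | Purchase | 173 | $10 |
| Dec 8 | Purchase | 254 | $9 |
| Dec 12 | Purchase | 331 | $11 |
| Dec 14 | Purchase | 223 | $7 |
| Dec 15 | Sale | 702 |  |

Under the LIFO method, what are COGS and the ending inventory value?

COGS = $6,534; ending inventory = $2,684

Dec 15, 702 sold [LIFO — newest first]: 223 @ $7 + 331 @ $11 + 148 @ $9 = $6,534
Ending inventory: 173 @ $10 + 106 @ $9 = $2,684
Check: goods available $9,218 = COGS $6,534 + ending $2,684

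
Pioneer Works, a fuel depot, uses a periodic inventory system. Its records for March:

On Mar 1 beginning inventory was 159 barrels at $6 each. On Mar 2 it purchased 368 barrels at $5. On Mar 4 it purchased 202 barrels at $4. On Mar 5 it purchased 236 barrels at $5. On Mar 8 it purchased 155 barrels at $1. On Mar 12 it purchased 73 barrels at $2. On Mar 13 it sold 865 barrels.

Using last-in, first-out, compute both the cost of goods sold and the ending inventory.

Mar 13, 865 sold [LIFO — newest first]: 73 @ $2 + 155 @ $1 + 236 @ $5 + 202 @ $4 + 199 @ $5 = $3,284
Ending inventory: 159 @ $6 + 169 @ $5 = $1,799

COGS = $3,284; ending inventory = $1,799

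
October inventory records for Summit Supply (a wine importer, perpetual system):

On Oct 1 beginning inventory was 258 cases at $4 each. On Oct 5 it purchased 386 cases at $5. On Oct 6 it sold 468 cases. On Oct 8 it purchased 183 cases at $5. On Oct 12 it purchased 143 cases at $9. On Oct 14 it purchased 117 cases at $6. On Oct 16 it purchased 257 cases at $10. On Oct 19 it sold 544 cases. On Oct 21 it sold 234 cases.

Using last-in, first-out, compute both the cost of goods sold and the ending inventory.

COGS = $8,044; ending inventory = $392

Oct 6, 468 sold [LIFO — newest first]: 386 @ $5 + 82 @ $4 = $2,258
Oct 19, 544 sold [LIFO — newest first]: 257 @ $10 + 117 @ $6 + 143 @ $9 + 27 @ $5 = $4,694
Oct 21, 234 sold [LIFO — newest first]: 156 @ $5 + 78 @ $4 = $1,092
Total COGS = $2,258 + $4,694 + $1,092 = $8,044
Ending inventory: 98 @ $4 = $392
Check: goods available $8,436 = COGS $8,044 + ending $392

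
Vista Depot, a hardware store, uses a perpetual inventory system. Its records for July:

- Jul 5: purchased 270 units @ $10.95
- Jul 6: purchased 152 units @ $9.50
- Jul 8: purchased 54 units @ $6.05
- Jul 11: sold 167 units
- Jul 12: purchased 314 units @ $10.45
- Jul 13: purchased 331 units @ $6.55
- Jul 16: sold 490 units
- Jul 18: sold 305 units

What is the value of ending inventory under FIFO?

Ending inventory = $1,041.45

Jul 11, 167 sold [FIFO — oldest first]: 167 @ $10.95 = $1,828.65
Jul 16, 490 sold [FIFO — oldest first]: 103 @ $10.95 + 152 @ $9.50 + 54 @ $6.05 + 181 @ $10.45 = $4,790.00
Jul 18, 305 sold [FIFO — oldest first]: 133 @ $10.45 + 172 @ $6.55 = $2,516.45
Total COGS = $1,828.65 + $4,790.00 + $2,516.45 = $9,135.10
Ending inventory: 159 @ $6.55 = $1,041.45
Check: goods available $10,176.55 = COGS $9,135.10 + ending $1,041.45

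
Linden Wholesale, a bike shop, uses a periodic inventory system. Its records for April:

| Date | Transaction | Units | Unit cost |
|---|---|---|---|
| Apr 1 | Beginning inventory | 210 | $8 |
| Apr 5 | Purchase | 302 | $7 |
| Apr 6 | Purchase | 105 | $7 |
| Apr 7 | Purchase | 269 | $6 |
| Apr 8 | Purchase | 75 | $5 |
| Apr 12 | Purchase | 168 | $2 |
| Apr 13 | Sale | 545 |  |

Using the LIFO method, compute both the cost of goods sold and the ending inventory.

COGS = $2,556; ending inventory = $4,298

Apr 13, 545 sold [LIFO — newest first]: 168 @ $2 + 75 @ $5 + 269 @ $6 + 33 @ $7 = $2,556
Ending inventory: 210 @ $8 + 302 @ $7 + 72 @ $7 = $4,298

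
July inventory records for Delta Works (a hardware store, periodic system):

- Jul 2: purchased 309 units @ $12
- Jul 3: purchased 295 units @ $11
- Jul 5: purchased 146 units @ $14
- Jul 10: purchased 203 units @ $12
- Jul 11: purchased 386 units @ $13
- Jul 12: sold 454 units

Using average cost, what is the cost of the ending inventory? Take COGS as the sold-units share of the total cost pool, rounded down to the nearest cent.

Jul 12, sell 454: 454/1339 × $16,451.00 → $5,577.85
Ending inventory (cost pool remaining) = $10,873.15

Ending inventory = $10,873.15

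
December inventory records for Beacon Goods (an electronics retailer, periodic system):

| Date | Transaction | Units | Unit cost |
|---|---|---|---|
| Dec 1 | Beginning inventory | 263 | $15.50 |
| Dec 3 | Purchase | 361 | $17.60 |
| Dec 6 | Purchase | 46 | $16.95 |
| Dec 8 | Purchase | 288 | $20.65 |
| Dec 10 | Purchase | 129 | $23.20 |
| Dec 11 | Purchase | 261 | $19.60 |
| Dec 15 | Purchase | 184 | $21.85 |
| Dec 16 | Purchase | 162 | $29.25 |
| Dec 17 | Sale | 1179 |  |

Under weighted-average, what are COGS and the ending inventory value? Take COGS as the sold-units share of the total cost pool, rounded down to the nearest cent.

Dec 17, sell 1179: 1179/1694 × $34,024.30 → $23,680.43
Ending inventory (cost pool remaining) = $10,343.87

COGS = $23,680.43; ending inventory = $10,343.87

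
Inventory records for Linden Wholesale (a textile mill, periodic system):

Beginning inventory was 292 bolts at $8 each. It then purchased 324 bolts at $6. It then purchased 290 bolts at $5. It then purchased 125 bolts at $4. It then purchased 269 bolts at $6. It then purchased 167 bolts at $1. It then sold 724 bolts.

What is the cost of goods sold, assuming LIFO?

COGS = $3,096

Sale 1 (724) [LIFO — newest first]: 167 @ $1 + 269 @ $6 + 125 @ $4 + 163 @ $5 = $3,096
Ending inventory: 292 @ $8 + 324 @ $6 + 127 @ $5 = $4,915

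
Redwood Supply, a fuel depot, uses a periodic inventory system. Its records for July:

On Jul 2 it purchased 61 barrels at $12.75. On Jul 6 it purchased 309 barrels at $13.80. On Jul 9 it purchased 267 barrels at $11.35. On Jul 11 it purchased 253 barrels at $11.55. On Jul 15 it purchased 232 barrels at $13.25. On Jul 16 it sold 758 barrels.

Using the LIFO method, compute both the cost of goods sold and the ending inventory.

COGS = $9,109.40; ending inventory = $4,959.15

Jul 16, 758 sold [LIFO — newest first]: 232 @ $13.25 + 253 @ $11.55 + 267 @ $11.35 + 6 @ $13.80 = $9,109.40
Ending inventory: 61 @ $12.75 + 303 @ $13.80 = $4,959.15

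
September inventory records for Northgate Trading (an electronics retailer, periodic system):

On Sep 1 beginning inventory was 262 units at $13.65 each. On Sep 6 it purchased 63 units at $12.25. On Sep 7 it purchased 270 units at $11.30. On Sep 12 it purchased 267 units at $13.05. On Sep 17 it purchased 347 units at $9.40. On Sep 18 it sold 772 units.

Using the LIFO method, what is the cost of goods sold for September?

Sep 18, 772 sold [LIFO — newest first]: 347 @ $9.40 + 267 @ $13.05 + 158 @ $11.30 = $8,531.55
Ending inventory: 262 @ $13.65 + 63 @ $12.25 + 112 @ $11.30 = $5,613.65

COGS = $8,531.55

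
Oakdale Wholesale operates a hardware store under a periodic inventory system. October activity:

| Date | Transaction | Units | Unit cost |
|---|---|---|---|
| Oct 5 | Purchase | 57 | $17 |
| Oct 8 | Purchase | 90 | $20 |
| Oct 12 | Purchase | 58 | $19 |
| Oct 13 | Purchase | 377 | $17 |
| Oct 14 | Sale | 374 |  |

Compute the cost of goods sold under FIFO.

Oct 14, 374 sold [FIFO — oldest first]: 57 @ $17 + 90 @ $20 + 58 @ $19 + 169 @ $17 = $6,744
Ending inventory: 208 @ $17 = $3,536
Check: goods available $10,280 = COGS $6,744 + ending $3,536

COGS = $6,744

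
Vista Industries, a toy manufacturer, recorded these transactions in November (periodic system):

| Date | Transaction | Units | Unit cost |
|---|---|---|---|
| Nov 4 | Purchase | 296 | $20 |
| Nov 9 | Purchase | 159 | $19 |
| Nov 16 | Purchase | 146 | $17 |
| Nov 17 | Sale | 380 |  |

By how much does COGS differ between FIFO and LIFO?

$513

FIFO COGS: 296 @ $20 + 84 @ $19 = $7,516
LIFO COGS: 146 @ $17 + 159 @ $19 + 75 @ $20 = $7,003
Difference = |$7,516 − $7,003| = $513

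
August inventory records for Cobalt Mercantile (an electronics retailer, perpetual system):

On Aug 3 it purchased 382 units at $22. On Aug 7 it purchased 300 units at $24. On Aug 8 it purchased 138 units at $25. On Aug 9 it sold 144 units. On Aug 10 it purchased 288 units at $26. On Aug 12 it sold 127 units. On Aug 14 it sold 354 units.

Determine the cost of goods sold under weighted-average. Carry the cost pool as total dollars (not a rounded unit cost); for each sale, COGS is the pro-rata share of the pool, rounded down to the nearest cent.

COGS = $14,919.96

After Aug 3: 382 on hand, pool $8,404.00 (≈ $22.0000 each)
After Aug 7: 682 on hand, pool $15,604.00 (≈ $22.8798 each)
After Aug 8: 820 on hand, pool $19,054.00 (≈ $23.2366 each)
Aug 9, sell 144: 144/820 × $19,054.00 → $3,346.06
After Aug 10: 964 on hand, pool $23,195.94 (≈ $24.0622 each)
Aug 12, sell 127: 127/964 × $23,195.94 → $3,055.89
Aug 14, sell 354: 354/837 × $20,140.05 → $8,518.01
Total COGS = $3,346.06 + $3,055.89 + $8,518.01 = $14,919.96
Ending inventory (cost pool remaining) = $11,622.04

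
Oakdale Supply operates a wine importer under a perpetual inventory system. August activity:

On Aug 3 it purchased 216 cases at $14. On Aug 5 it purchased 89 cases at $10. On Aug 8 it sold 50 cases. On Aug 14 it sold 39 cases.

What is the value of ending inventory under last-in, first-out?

Aug 8, 50 sold [LIFO — newest first]: 50 @ $10 = $500
Aug 14, 39 sold [LIFO — newest first]: 39 @ $10 = $390
Total COGS = $500 + $390 = $890
Ending inventory: 216 @ $14 = $3,024

Ending inventory = $3,024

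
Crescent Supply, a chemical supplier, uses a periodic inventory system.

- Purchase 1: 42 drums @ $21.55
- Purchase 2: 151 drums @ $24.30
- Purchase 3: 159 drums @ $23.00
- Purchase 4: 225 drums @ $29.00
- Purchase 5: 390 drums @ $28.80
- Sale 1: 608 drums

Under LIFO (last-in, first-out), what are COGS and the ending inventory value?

Sale 1 (608) [LIFO — newest first]: 390 @ $28.80 + 218 @ $29.00 = $17,554.00
Ending inventory: 42 @ $21.55 + 151 @ $24.30 + 159 @ $23.00 + 7 @ $29.00 = $8,434.40
Check: goods available $25,988.40 = COGS $17,554.00 + ending $8,434.40

COGS = $17,554.00; ending inventory = $8,434.40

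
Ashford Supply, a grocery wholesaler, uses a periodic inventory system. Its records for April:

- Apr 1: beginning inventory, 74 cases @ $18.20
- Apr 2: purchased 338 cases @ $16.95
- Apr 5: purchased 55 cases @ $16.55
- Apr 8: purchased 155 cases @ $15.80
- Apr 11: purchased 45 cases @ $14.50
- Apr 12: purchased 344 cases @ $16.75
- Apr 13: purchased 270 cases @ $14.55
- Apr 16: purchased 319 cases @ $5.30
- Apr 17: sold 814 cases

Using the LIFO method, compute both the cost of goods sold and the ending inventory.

Apr 17, 814 sold [LIFO — newest first]: 319 @ $5.30 + 270 @ $14.55 + 225 @ $16.75 = $9,387.95
Ending inventory: 74 @ $18.20 + 338 @ $16.95 + 55 @ $16.55 + 155 @ $15.80 + 45 @ $14.50 + 119 @ $16.75 = $13,080.90

COGS = $9,387.95; ending inventory = $13,080.90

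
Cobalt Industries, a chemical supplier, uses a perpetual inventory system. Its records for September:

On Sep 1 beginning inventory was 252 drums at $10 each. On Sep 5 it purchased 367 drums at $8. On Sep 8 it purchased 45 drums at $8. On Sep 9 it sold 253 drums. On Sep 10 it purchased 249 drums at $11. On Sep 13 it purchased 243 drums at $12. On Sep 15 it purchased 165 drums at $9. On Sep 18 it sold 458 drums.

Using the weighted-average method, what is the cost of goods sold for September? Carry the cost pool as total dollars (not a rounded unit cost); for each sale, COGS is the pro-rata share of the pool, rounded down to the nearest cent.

After Sep 1: 252 on hand, pool $2,520.00 (≈ $10.0000 each)
After Sep 5: 619 on hand, pool $5,456.00 (≈ $8.8142 each)
After Sep 8: 664 on hand, pool $5,816.00 (≈ $8.7590 each)
Sep 9, sell 253: 253/664 × $5,816.00 → $2,216.03
After Sep 10: 660 on hand, pool $6,338.97 (≈ $9.6045 each)
After Sep 13: 903 on hand, pool $9,254.97 (≈ $10.2491 each)
After Sep 15: 1068 on hand, pool $10,739.97 (≈ $10.0562 each)
Sep 18, sell 458: 458/1068 × $10,739.97 → $4,605.71
Total COGS = $2,216.03 + $4,605.71 = $6,821.74
Ending inventory (cost pool remaining) = $6,134.26

COGS = $6,821.74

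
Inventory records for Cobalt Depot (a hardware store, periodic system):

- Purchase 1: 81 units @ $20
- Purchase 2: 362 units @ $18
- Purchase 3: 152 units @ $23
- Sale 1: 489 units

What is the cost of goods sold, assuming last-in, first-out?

Sale 1 (489) [LIFO — newest first]: 152 @ $23 + 337 @ $18 = $9,562
Ending inventory: 81 @ $20 + 25 @ $18 = $2,070

COGS = $9,562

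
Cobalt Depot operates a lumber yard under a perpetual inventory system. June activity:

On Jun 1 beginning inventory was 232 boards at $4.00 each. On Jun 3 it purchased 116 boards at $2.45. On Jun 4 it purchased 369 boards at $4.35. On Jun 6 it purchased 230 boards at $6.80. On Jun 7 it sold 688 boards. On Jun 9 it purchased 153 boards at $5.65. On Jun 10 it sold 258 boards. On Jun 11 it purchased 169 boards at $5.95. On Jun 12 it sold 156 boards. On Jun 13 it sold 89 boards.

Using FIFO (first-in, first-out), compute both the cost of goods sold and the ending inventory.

COGS = $5,787.25; ending inventory = $464.10

Jun 7, 688 sold [FIFO — oldest first]: 232 @ $4.00 + 116 @ $2.45 + 340 @ $4.35 = $2,691.20
Jun 10, 258 sold [FIFO — oldest first]: 29 @ $4.35 + 229 @ $6.80 = $1,683.35
Jun 12, 156 sold [FIFO — oldest first]: 1 @ $6.80 + 153 @ $5.65 + 2 @ $5.95 = $883.15
Jun 13, 89 sold [FIFO — oldest first]: 89 @ $5.95 = $529.55
Total COGS = $2,691.20 + $1,683.35 + $883.15 + $529.55 = $5,787.25
Ending inventory: 78 @ $5.95 = $464.10
Check: goods available $6,251.35 = COGS $5,787.25 + ending $464.10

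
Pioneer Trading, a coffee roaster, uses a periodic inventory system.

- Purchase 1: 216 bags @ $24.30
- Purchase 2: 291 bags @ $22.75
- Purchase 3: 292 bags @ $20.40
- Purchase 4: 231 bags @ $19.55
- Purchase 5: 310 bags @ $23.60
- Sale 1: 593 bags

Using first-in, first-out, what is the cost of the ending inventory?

Ending inventory = $16,034.45

Sale 1 (593) [FIFO — oldest first]: 216 @ $24.30 + 291 @ $22.75 + 86 @ $20.40 = $13,623.45
Ending inventory: 206 @ $20.40 + 231 @ $19.55 + 310 @ $23.60 = $16,034.45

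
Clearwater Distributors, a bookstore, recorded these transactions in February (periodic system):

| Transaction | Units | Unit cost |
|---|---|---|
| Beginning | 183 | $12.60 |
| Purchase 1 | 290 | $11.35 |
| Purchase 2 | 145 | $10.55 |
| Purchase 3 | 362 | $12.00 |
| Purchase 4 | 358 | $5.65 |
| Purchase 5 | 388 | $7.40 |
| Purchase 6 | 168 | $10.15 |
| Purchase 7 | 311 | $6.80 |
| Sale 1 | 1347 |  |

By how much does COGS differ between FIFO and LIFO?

FIFO COGS: 183 @ $12.60 + 290 @ $11.35 + 145 @ $10.55 + 362 @ $12.00 + 358 @ $5.65 + 9 @ $7.40 = $13,560.35
LIFO COGS: 311 @ $6.80 + 168 @ $10.15 + 388 @ $7.40 + 358 @ $5.65 + 122 @ $12.00 = $10,177.90
Difference = |$13,560.35 − $10,177.90| = $3,382.45

$3,382.45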